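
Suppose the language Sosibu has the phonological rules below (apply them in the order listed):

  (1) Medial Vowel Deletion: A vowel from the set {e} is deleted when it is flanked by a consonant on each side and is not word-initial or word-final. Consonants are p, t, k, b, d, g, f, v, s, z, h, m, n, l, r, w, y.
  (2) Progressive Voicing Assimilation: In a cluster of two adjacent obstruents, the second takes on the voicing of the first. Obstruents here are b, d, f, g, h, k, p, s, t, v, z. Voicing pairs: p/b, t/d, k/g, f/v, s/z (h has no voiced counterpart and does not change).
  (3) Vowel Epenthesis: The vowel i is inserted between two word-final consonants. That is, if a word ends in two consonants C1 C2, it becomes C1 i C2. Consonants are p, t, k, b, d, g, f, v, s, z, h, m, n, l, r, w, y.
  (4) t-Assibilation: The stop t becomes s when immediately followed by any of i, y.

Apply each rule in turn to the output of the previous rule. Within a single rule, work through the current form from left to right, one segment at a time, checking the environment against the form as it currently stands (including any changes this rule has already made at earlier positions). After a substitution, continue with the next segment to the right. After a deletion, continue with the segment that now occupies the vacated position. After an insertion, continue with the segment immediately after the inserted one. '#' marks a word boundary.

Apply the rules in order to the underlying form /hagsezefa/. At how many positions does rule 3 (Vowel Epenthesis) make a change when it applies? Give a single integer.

0

(1) Medial Vowel Deletion: [hagsezefa] → [hagszfa]
(2) Progressive Voicing Assimilation: [hagszfa] → [hagzzva]
(3) Vowel Epenthesis: no change — [hagzzva]
(4) t-Assibilation: no change — [hagzzva]
Rule 3 changed 0 position(s).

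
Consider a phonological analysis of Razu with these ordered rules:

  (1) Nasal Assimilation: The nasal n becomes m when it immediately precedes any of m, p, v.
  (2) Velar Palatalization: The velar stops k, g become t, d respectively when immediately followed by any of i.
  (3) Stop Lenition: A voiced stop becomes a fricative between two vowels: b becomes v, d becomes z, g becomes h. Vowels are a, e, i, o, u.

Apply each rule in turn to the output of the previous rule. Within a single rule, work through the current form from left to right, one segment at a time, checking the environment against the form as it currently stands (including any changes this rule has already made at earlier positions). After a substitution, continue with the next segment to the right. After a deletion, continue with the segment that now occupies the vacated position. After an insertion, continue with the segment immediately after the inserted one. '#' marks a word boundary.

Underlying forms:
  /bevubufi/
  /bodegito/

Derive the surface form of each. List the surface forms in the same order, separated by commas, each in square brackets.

[bevuvufi], [bozezito]

/bevubufi/:
  (1) Nasal Assimilation: no change — [bevubufi]
  (2) Velar Palatalization: no change — [bevubufi]
  (3) Stop Lenition: [bevubufi] → [bevuvufi]
/bodegito/:
  (1) Nasal Assimilation: no change — [bodegito]
  (2) Velar Palatalization: [bodegito] → [bodedito]
  (3) Stop Lenition: [bodedito] → [bozezito]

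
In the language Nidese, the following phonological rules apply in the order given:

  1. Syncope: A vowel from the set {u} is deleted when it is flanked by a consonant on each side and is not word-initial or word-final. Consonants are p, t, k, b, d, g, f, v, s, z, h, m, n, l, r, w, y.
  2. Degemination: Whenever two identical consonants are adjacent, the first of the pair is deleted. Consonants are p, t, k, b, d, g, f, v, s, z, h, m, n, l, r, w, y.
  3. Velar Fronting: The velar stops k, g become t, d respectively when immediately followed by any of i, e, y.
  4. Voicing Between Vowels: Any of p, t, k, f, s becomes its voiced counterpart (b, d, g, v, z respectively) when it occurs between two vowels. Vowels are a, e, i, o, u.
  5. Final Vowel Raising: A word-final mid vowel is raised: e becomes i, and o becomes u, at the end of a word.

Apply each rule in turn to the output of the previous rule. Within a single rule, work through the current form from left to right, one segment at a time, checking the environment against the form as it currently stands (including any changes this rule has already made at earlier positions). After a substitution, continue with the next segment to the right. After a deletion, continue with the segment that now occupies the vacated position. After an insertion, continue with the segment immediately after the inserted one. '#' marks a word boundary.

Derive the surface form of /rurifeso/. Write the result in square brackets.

[rivezu]

1 Syncope: [rurifeso] → [rrifeso]
2 Degemination: [rrifeso] → [rifeso]
3 Velar Fronting: no change — [rifeso]
4 Voicing Between Vowels: [rifeso] → [rivezo]
5 Final Vowel Raising: [rivezo] → [rivezu]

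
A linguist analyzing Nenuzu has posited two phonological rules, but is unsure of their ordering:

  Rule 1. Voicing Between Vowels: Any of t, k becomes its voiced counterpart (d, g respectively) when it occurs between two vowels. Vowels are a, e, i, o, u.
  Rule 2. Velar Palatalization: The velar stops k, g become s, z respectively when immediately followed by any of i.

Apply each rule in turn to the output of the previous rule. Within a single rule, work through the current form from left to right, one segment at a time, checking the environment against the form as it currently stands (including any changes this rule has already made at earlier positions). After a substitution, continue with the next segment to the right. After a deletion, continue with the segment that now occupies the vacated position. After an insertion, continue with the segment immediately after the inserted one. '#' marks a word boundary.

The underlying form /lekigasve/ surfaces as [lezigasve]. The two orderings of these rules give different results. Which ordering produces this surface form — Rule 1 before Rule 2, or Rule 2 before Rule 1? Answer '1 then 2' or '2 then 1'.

Order 1 then 2:
  1 Voicing Between Vowels: [lekigasve] → [legigasve]
  2 Velar Palatalization: [legigasve] → [lezigasve]
  result: [lezigasve]
Order 2 then 1:
  2 Velar Palatalization: [lekigasve] → [lesigasve]
  1 Voicing Between Vowels: no change — [lesigasve]
  result: [lesigasve]

1 then 2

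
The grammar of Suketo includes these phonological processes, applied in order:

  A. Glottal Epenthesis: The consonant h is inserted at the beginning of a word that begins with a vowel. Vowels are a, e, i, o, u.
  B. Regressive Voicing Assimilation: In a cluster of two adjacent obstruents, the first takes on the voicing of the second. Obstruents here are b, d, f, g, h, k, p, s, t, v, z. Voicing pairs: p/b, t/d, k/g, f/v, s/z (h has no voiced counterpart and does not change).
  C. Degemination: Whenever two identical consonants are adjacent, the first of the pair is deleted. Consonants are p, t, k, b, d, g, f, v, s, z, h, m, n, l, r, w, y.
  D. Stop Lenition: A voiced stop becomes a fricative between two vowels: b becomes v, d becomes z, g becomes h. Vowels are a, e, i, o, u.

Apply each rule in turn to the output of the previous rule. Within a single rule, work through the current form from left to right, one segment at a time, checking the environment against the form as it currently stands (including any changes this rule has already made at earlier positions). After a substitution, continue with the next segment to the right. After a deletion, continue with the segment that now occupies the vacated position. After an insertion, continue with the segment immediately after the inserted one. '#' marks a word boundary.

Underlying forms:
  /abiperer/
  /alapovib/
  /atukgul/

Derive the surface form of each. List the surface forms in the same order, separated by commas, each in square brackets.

[haviperer], [halapovib], [hatuhul]

/abiperer/:
  A Glottal Epenthesis: [abiperer] → [habiperer]
  B Regressive Voicing Assimilation: no change — [habiperer]
  C Degemination: no change — [habiperer]
  D Stop Lenition: [habiperer] → [haviperer]
/alapovib/:
  A Glottal Epenthesis: [alapovib] → [halapovib]
  B Regressive Voicing Assimilation: no change — [halapovib]
  C Degemination: no change — [halapovib]
  D Stop Lenition: no change — [halapovib]
/atukgul/:
  A Glottal Epenthesis: [atukgul] → [hatukgul]
  B Regressive Voicing Assimilation: [hatukgul] → [hatuggul]
  C Degemination: [hatuggul] → [hatugul]
  D Stop Lenition: [hatugul] → [hatuhul]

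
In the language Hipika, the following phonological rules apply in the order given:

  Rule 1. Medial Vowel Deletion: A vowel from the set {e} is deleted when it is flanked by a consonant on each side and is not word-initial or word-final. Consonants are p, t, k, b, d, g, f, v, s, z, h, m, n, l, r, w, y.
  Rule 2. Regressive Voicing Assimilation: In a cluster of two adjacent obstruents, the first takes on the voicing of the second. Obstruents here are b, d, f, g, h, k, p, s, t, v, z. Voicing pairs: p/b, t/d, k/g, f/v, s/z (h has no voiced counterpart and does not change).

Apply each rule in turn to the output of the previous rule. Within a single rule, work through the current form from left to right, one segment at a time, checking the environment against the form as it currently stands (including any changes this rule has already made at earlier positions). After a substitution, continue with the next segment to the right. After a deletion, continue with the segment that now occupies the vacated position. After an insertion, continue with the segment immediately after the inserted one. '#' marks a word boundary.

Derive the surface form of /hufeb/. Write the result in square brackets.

[huvb]

Rule 1 Medial Vowel Deletion: [hufeb] → [hufb]
Rule 2 Regressive Voicing Assimilation: [hufb] → [huvb]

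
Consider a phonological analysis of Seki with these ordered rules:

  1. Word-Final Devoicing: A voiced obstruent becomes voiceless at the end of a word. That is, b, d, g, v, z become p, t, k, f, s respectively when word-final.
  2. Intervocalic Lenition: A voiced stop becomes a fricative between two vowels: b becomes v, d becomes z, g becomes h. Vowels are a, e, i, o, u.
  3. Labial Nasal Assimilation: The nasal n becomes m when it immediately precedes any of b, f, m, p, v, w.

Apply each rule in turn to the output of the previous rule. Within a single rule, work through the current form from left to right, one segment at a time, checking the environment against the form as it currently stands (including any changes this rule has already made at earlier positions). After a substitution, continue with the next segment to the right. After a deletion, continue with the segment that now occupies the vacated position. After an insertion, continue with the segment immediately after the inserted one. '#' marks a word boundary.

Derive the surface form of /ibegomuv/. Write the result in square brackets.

[ivehomuf]

1 Word-Final Devoicing: [ibegomuv] → [ibegomuf]
2 Intervocalic Lenition: [ibegomuf] → [ivehomuf]
3 Labial Nasal Assimilation: no change — [ivehomuf]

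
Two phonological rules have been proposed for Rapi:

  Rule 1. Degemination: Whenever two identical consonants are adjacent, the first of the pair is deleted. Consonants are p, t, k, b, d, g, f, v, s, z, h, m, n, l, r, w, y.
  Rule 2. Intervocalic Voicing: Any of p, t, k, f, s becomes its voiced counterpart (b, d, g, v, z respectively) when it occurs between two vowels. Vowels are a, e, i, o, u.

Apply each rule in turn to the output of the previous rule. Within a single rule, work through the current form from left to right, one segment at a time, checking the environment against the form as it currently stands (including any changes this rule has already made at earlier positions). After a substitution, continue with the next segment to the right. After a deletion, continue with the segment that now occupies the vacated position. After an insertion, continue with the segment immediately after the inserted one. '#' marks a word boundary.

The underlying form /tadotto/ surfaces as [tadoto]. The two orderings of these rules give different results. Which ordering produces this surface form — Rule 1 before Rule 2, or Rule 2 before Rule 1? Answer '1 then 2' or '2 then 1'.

Order 1 then 2:
  1 Degemination: [tadotto] → [tadoto]
  2 Intervocalic Voicing: [tadoto] → [tadodo]
  result: [tadodo]
Order 2 then 1:
  2 Intervocalic Voicing: no change — [tadotto]
  1 Degemination: [tadotto] → [tadoto]
  result: [tadoto]

2 then 1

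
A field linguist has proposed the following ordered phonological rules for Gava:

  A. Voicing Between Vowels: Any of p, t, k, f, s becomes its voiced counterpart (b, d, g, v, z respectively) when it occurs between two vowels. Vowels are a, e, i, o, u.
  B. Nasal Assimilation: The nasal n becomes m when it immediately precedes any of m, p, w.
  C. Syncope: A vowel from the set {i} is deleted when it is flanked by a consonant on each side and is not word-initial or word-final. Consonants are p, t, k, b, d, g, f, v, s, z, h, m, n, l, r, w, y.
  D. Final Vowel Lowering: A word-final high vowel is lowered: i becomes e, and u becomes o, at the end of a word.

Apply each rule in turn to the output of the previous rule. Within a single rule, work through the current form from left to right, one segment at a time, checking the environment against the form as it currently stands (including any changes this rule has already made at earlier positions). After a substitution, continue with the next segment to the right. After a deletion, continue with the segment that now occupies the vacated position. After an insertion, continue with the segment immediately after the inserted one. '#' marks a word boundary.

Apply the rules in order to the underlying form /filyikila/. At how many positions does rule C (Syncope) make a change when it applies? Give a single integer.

3

A Voicing Between Vowels: [filyikila] → [filyigila]
B Nasal Assimilation: no change — [filyigila]
C Syncope: [filyigila] → [flygla]
D Final Vowel Lowering: no change — [flygla]
Rule C changed 3 position(s).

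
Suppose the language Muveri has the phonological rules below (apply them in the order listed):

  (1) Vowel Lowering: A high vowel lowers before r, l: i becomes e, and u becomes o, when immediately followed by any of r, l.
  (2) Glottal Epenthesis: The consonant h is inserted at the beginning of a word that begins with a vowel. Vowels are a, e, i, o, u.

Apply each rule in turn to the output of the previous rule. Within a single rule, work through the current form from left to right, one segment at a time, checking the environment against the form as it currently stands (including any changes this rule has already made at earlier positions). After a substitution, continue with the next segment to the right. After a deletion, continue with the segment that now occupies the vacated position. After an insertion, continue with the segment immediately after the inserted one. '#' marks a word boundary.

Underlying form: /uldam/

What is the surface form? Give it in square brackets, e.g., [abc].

(1) Vowel Lowering: [uldam] → [oldam]
(2) Glottal Epenthesis: [oldam] → [holdam]

[holdam]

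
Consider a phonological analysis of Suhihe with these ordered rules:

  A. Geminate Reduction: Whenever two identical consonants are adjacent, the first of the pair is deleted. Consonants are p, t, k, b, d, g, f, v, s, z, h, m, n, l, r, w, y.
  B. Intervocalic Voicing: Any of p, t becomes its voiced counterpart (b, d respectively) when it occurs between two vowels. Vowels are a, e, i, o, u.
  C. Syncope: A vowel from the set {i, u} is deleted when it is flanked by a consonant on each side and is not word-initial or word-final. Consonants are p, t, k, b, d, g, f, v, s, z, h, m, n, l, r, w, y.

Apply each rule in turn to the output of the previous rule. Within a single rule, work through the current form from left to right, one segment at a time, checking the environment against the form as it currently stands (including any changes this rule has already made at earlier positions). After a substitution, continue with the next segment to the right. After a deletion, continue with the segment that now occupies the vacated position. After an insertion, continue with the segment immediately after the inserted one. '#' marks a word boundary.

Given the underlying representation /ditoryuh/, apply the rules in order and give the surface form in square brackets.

[ddoryh]

A Geminate Reduction: no change — [ditoryuh]
B Intervocalic Voicing: [ditoryuh] → [didoryuh]
C Syncope: [didoryuh] → [ddoryh]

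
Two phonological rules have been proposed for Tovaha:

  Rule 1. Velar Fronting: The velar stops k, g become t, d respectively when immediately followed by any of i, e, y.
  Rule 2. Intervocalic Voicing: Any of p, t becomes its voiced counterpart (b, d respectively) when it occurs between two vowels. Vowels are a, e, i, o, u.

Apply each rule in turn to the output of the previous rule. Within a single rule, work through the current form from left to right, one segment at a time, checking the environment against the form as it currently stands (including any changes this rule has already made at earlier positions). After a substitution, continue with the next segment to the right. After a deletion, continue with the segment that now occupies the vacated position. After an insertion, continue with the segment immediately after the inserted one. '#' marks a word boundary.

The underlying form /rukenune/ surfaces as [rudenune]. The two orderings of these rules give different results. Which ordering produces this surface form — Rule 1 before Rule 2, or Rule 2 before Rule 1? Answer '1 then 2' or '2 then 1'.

1 then 2

Order 1 then 2:
  1 Velar Fronting: [rukenune] → [rutenune]
  2 Intervocalic Voicing: [rutenune] → [rudenune]
  result: [rudenune]
Order 2 then 1:
  2 Intervocalic Voicing: no change — [rukenune]
  1 Velar Fronting: [rukenune] → [rutenune]
  result: [rutenune]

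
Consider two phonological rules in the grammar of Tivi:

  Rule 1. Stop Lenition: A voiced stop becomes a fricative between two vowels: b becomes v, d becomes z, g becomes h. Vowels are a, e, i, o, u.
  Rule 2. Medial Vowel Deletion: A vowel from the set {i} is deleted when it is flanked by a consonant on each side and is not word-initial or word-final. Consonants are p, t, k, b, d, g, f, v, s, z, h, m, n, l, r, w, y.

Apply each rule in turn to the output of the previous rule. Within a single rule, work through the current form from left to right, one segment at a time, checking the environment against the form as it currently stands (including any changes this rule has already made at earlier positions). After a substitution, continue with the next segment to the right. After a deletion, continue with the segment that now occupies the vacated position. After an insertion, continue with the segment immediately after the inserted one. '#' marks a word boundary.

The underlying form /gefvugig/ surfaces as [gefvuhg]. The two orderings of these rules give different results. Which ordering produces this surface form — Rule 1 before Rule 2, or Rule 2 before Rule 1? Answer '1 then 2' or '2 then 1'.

Order 1 then 2:
  1 Stop Lenition: [gefvugig] → [gefvuhig]
  2 Medial Vowel Deletion: [gefvuhig] → [gefvuhg]
  result: [gefvuhg]
Order 2 then 1:
  2 Medial Vowel Deletion: [gefvugig] → [gefvugg]
  1 Stop Lenition: no change — [gefvugg]
  result: [gefvugg]

1 then 2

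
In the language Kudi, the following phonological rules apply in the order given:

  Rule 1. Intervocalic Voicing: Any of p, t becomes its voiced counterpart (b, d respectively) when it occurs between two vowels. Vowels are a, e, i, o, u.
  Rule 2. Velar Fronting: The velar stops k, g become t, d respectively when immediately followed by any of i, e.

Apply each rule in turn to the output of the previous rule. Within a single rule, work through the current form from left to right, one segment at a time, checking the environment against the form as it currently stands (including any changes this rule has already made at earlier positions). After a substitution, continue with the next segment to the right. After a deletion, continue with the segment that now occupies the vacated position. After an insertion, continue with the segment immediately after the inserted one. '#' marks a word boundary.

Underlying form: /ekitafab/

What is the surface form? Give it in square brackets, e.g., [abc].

Rule 1 Intervocalic Voicing: [ekitafab] → [ekidafab]
Rule 2 Velar Fronting: [ekidafab] → [etidafab]

[etidafab]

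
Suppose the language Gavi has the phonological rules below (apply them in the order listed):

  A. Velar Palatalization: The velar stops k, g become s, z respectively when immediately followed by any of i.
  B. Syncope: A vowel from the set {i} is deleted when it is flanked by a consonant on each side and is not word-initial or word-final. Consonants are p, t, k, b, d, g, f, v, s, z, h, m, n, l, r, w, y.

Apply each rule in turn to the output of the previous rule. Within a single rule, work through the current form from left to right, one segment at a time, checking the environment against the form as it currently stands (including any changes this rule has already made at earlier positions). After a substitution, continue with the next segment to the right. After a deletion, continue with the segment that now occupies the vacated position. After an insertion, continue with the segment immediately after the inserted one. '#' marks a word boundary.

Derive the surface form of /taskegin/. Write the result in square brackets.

A Velar Palatalization: [taskegin] → [taskezin]
B Syncope: [taskezin] → [taskezn]

[taskezn]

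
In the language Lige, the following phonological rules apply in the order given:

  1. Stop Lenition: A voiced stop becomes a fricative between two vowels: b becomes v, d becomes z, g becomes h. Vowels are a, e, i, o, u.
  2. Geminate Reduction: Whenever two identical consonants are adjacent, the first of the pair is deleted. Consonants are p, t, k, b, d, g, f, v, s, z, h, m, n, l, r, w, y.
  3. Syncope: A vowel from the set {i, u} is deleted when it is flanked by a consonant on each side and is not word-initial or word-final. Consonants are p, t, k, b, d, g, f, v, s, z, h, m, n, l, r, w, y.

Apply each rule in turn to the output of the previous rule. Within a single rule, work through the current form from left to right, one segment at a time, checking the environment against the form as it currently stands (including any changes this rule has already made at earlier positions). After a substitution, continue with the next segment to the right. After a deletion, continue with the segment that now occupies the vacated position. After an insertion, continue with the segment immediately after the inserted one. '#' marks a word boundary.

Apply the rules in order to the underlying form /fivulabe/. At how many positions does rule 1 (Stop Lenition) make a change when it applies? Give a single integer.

1

1 Stop Lenition: [fivulabe] → [fivulave]
2 Geminate Reduction: no change — [fivulave]
3 Syncope: [fivulave] → [fvlave]
Rule 1 changed 1 position(s).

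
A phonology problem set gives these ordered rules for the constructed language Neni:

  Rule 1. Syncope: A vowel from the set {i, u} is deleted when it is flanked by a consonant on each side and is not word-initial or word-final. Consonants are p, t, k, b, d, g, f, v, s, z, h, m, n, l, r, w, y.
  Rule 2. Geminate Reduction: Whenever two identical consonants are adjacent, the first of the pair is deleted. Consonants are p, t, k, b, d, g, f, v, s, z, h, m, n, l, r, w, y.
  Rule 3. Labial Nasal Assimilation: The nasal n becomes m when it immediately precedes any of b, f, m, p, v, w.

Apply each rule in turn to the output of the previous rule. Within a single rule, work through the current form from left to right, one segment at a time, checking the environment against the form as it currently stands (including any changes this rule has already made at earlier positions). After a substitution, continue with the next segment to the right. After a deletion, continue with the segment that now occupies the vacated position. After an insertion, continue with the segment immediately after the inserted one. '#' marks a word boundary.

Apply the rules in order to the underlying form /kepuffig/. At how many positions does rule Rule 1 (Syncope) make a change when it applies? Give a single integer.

2

Rule 1 Syncope: [kepuffig] → [kepffg]
Rule 2 Geminate Reduction: [kepffg] → [kepfg]
Rule 3 Labial Nasal Assimilation: no change — [kepfg]
Rule Rule 1 changed 2 position(s).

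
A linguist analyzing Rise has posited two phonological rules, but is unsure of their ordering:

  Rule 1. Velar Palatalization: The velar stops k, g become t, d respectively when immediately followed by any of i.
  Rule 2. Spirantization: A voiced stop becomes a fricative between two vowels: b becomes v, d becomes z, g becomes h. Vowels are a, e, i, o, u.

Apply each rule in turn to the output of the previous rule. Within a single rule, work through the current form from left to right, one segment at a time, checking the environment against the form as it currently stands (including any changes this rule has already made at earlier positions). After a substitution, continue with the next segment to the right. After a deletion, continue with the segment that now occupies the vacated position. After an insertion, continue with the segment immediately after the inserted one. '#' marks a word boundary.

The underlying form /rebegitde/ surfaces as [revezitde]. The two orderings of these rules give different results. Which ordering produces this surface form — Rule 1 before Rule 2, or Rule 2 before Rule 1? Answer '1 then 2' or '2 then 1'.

Order 1 then 2:
  1 Velar Palatalization: [rebegitde] → [rebeditde]
  2 Spirantization: [rebeditde] → [revezitde]
  result: [revezitde]
Order 2 then 1:
  2 Spirantization: [rebegitde] → [revehitde]
  1 Velar Palatalization: no change — [revehitde]
  result: [revehitde]

1 then 2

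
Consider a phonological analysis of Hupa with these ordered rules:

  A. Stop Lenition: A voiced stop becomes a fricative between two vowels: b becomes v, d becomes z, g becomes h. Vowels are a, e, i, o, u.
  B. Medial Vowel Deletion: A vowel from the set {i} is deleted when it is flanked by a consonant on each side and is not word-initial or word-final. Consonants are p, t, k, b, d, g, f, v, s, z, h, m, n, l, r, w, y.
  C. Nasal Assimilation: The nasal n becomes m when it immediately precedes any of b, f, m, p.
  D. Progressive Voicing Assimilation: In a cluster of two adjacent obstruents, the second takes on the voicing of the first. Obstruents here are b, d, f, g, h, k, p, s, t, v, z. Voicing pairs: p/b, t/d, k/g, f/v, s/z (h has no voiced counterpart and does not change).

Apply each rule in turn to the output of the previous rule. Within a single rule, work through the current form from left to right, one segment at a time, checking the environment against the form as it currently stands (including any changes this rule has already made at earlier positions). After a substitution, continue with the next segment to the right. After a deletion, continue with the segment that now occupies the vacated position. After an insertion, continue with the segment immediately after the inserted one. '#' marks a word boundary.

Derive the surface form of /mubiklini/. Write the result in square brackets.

A Stop Lenition: [mubiklini] → [muviklini]
B Medial Vowel Deletion: [muviklini] → [muvklni]
C Nasal Assimilation: no change — [muvklni]
D Progressive Voicing Assimilation: [muvklni] → [muvglni]

[muvglni]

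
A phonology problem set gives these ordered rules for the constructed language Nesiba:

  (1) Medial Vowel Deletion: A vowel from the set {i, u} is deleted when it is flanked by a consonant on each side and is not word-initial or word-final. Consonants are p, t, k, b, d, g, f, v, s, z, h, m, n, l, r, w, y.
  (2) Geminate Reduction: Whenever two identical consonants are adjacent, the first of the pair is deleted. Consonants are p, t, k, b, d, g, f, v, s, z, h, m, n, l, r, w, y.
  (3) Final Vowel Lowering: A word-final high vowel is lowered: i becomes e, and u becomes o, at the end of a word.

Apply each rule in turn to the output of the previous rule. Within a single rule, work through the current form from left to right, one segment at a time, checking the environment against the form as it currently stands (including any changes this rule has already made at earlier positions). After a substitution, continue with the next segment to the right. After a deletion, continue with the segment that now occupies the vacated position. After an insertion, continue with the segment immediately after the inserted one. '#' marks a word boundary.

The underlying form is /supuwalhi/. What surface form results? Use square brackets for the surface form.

(1) Medial Vowel Deletion: [supuwalhi] → [spwalhi]
(2) Geminate Reduction: no change — [spwalhi]
(3) Final Vowel Lowering: [spwalhi] → [spwalhe]

[spwalhe]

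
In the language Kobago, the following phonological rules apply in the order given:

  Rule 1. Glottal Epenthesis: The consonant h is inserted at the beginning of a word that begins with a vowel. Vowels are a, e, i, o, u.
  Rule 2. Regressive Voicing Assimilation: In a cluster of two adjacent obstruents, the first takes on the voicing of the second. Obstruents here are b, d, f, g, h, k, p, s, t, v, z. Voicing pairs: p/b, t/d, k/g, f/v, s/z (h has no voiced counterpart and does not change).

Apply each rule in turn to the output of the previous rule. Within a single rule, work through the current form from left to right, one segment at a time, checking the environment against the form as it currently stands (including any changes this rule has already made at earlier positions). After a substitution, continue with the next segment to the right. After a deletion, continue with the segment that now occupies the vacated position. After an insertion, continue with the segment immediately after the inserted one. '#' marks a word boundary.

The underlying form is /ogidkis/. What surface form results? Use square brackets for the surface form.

Rule 1 Glottal Epenthesis: [ogidkis] → [hogidkis]
Rule 2 Regressive Voicing Assimilation: [hogidkis] → [hogitkis]

[hogitkis]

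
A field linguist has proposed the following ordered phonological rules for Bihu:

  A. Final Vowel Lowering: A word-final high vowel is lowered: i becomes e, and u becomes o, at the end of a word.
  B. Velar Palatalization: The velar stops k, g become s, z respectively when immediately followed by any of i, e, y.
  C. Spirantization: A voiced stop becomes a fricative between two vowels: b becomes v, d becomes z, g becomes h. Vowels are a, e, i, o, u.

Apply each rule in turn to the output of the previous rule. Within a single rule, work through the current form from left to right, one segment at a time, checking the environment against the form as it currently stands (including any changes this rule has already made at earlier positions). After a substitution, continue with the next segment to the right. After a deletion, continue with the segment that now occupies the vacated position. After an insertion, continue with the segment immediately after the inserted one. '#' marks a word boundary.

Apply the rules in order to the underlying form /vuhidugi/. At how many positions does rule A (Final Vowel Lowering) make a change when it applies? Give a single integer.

A Final Vowel Lowering: [vuhidugi] → [vuhiduge]
B Velar Palatalization: [vuhiduge] → [vuhiduze]
C Spirantization: [vuhiduze] → [vuhizuze]
Rule A changed 1 position(s).

1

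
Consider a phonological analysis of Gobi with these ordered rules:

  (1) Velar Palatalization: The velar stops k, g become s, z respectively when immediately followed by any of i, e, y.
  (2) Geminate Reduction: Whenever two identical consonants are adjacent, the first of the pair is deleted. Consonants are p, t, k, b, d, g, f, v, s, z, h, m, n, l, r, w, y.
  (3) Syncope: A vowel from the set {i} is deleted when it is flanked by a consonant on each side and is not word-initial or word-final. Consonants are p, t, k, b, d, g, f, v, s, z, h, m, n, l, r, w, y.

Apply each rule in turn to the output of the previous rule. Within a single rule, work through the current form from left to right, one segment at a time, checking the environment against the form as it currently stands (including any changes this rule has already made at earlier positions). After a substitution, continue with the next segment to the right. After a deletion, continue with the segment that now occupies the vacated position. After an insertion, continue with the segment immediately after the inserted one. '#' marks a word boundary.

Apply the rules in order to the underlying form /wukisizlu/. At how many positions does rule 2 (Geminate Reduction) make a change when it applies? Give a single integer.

(1) Velar Palatalization: [wukisizlu] → [wusisizlu]
(2) Geminate Reduction: no change — [wusisizlu]
(3) Syncope: [wusisizlu] → [wusszlu]
Rule 2 changed 0 position(s).

0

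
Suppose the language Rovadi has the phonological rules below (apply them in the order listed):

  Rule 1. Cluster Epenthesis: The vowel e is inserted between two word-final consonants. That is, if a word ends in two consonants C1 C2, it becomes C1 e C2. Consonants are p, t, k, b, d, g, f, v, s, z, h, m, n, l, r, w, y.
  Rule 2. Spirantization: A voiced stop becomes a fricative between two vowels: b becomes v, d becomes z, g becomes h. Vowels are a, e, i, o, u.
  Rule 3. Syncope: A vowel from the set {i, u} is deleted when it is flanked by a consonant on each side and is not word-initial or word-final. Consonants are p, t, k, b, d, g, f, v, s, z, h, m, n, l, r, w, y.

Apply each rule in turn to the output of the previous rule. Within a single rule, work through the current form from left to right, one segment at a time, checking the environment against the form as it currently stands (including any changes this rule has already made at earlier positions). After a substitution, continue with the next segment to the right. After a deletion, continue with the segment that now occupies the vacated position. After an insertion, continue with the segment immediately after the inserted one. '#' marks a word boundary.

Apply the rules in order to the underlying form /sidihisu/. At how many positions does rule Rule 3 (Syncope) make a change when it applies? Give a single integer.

Rule 1 Cluster Epenthesis: no change — [sidihisu]
Rule 2 Spirantization: [sidihisu] → [sizihisu]
Rule 3 Syncope: [sizihisu] → [szhsu]
Rule Rule 3 changed 3 position(s).

3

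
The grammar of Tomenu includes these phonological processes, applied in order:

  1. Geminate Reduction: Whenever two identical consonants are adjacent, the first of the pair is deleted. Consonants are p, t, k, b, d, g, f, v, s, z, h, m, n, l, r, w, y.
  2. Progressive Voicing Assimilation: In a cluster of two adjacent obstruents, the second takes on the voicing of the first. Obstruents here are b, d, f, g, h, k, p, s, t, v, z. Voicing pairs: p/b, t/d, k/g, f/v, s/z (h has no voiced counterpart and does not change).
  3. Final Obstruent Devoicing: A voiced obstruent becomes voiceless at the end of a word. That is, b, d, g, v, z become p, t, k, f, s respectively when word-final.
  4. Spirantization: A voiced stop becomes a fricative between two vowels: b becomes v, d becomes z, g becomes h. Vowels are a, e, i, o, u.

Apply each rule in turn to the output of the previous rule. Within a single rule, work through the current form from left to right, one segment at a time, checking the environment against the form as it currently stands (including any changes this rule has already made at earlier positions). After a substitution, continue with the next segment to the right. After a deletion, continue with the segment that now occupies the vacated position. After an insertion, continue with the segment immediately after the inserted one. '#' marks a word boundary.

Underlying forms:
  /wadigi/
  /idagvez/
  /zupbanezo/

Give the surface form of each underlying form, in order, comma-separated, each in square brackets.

/wadigi/:
  1 Geminate Reduction: no change — [wadigi]
  2 Progressive Voicing Assimilation: no change — [wadigi]
  3 Final Obstruent Devoicing: no change — [wadigi]
  4 Spirantization: [wadigi] → [wazihi]
/idagvez/:
  1 Geminate Reduction: no change — [idagvez]
  2 Progressive Voicing Assimilation: no change — [idagvez]
  3 Final Obstruent Devoicing: [idagvez] → [idagves]
  4 Spirantization: [idagves] → [izagves]
/zupbanezo/:
  1 Geminate Reduction: no change — [zupbanezo]
  2 Progressive Voicing Assimilation: [zupbanezo] → [zuppanezo]
  3 Final Obstruent Devoicing: no change — [zuppanezo]
  4 Spirantization: no change — [zuppanezo]

[wazihi], [izagves], [zuppanezo]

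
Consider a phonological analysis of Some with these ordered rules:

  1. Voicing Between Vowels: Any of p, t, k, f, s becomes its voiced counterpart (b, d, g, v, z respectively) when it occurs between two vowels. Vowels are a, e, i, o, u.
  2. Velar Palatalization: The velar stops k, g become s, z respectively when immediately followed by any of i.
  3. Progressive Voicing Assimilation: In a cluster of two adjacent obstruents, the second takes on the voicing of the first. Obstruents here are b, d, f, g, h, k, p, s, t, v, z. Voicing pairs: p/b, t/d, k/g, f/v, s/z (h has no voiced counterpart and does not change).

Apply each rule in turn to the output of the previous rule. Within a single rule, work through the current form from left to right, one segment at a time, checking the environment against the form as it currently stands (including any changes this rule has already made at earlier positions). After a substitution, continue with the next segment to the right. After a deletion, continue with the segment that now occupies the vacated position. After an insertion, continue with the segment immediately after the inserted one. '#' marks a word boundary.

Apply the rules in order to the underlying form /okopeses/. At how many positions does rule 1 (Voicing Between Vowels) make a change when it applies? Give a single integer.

1 Voicing Between Vowels: [okopeses] → [ogobezes]
2 Velar Palatalization: no change — [ogobezes]
3 Progressive Voicing Assimilation: no change — [ogobezes]
Rule 1 changed 3 position(s).

3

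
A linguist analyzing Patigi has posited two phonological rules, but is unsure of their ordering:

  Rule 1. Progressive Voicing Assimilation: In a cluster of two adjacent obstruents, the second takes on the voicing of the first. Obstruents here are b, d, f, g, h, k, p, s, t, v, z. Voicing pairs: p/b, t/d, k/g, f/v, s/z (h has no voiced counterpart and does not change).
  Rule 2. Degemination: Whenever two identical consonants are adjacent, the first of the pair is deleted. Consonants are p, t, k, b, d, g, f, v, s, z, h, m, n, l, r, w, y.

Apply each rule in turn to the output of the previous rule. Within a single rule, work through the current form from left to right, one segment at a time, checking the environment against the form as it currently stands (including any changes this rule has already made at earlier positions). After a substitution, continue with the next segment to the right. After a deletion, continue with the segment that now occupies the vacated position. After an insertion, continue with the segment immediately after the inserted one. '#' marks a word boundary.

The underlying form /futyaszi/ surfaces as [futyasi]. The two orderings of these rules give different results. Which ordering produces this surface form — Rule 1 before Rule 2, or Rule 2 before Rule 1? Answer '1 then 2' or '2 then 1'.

Order 1 then 2:
  1 Progressive Voicing Assimilation: [futyaszi] → [futyassi]
  2 Degemination: [futyassi] → [futyasi]
  result: [futyasi]
Order 2 then 1:
  2 Degemination: no change — [futyaszi]
  1 Progressive Voicing Assimilation: [futyaszi] → [futyassi]
  result: [futyassi]

1 then 2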